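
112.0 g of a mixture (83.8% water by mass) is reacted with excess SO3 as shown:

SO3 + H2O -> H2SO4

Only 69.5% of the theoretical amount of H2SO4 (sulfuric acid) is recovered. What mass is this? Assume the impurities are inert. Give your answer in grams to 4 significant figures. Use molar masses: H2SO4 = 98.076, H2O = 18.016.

Pure H2O available = 112.0 g × 0.838 = 93.856 g.
n(H2O) = 93.856 g / 18.016 g/mol = 5.2096 mol.
From the equation the H2O:H2SO4 mole ratio is 1:1, so n(H2SO4) = 5.2096 × 1/1 = 5.2096 mol.
Mass of H2SO4 = 5.2096 mol × 98.076 g/mol = 510.94 g.
Actual mass collected = 510.94 g × 0.695 = 355.10 g.

355.1 g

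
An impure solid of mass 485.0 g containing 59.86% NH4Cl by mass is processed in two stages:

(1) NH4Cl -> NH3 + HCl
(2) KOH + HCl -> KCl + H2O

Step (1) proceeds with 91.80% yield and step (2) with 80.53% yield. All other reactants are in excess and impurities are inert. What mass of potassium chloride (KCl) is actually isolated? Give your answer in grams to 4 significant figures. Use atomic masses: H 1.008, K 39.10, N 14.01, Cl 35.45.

299.1 g

Pure NH4Cl = 485.0 × 0.5986 = 290.32 g.
M(NH4Cl) = 14.01 + 4(1.008) + 35.45 = 53.492 g/mol.
M(KCl) = 39.10 + 35.45 = 74.55 g/mol.
n(NH4Cl) = 290.32 / 53.492 = 5.4274 mol.
Step 1 (NH4Cl:HCl = 1:1): theoretical n(HCl) = 5.4274 mol; at 91.80% yield, n(HCl) = 4.9823 mol.
Step 2 (HCl:KCl = 1:1): theoretical n(KCl) = 4.9823 mol, so theoretical mass = 4.9823 × 74.55 = 371.43 g.
At 80.53% yield, actual mass of KCl = 371.43 × 0.8053 = 299.11 g.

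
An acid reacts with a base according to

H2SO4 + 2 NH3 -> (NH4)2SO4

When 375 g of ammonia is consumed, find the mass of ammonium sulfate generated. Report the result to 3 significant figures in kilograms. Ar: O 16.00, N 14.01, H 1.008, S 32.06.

1.45 kg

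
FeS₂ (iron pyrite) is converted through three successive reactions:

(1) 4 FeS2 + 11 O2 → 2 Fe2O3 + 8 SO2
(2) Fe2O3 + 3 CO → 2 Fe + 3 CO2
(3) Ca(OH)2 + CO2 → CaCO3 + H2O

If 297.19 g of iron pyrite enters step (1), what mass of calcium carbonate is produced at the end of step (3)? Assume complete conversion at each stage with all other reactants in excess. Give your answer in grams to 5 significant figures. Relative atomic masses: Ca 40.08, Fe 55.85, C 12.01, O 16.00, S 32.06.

371.91 g

M(FeS2) = 55.85 + 2(32.06) = 119.97 g/mol.
M(CaCO3) = 40.08 + 12.01 + 3(16.00) = 100.09 g/mol.
n(FeS2) = 297.19 / 119.97 = 2.47720 mol.
Reaction (1): FeS2→Fe2O3 ratio 4:2 ⇒ n(Fe2O3) = 1.23860 mol.
Reaction (2): Fe2O3→CO2 ratio 1:3 ⇒ n(CO2) = 3.71580 mol.
Reaction (3): CO2→CaCO3 ratio 1:1 ⇒ n(CaCO3) = 3.71580 mol.
Mass of CaCO3 = 3.71580 × 100.09 = 371.915 g.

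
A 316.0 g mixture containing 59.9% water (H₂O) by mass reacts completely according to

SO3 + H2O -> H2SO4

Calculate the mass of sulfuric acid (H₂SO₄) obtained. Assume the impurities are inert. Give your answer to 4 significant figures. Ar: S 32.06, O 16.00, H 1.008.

1030 g

Mass of pure H2O = 316.0 g × 0.599 = 189.28 g.
M(H2O) = 2(1.008) + 16.00 = 18.016 g/mol.
M(H2SO4) = 2(1.008) + 32.06 + 4(16.00) = 98.076 g/mol.
n(H2O) = 189.28 g / 18.016 g/mol = 10.506 mol.
From the equation the H2O:H2SO4 mole ratio is 1:1, so n(H2SO4) = 10.506 × 1/1 = 10.506 mol.
Mass of H2SO4 = 10.506 mol × 98.076 g/mol = 1030.4 g.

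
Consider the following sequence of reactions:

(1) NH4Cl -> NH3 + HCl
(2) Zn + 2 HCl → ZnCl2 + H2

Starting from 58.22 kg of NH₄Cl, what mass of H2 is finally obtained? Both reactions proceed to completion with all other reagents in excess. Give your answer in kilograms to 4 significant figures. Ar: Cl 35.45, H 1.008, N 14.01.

M(NH4Cl) = 14.01 + 4(1.008) + 35.45 = 53.492 g/mol.
M(H2) = 2(1.008) = 2.016 g/mol.
58.22 kg = 58220 g.
n(NH4Cl) = 58220 / 53.492 = 1088.4 mol.
Step 1 gives a 1:1 ratio of NH4Cl to HCl, so n(HCl) = 1088.4 mol.
In step 2 the HCl:H2 ratio is 2:1, so n(H2) = 544.19 mol.
Mass of H2 = 544.19 × 2.016 = 1097.1 g = 1.097 kg.

1.097 kg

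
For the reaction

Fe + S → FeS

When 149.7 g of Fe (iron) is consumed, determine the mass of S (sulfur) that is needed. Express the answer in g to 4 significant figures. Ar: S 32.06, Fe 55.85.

M(Fe) = 55.85 g/mol.
M(S) = 32.06 g/mol.
n(Fe) = 149.70 g / 55.85 g/mol = 2.6804 mol.
From the equation the Fe:S mole ratio is 1:1, so n(S) = 2.6804 × 1/1 = 2.6804 mol.
Mass of S = 2.6804 mol × 32.06 g/mol = 85.933 g.

85.93 g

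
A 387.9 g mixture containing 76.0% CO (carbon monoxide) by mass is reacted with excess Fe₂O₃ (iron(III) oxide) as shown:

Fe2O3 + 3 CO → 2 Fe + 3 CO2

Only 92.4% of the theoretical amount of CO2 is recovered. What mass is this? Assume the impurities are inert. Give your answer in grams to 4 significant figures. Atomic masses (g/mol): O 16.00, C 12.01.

Pure CO available = 387.9 g × 0.760 = 294.80 g.
M(CO) = 12.01 + 16.00 = 28.01 g/mol.
M(CO2) = 12.01 + 2(16.00) = 44.01 g/mol.
n(CO) = 294.80 g / 28.01 g/mol = 10.525 mol.
From the equation the CO:CO2 mole ratio is 3:3, so n(CO2) = 10.525 × 3/3 = 10.525 mol.
Mass of CO2 = 10.525 mol × 44.01 g/mol = 463.20 g.
Actual mass collected = 463.20 g × 0.924 = 428.00 g.

428.0 g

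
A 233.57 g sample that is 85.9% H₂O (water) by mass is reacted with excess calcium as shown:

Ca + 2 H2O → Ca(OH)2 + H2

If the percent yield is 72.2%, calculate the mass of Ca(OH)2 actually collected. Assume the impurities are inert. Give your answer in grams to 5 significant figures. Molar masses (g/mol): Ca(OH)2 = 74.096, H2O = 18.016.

Pure H2O available = 233.57 g × 0.859 = 200.637 g.
n(H2O) = 200.637 g / 18.016 g/mol = 11.1366 mol.
From the equation the H2O:Ca(OH)2 mole ratio is 2:1, so n(Ca(OH)2) = 11.1366 × 1/2 = 5.56829 mol.
Mass of Ca(OH)2 = 5.56829 mol × 74.096 g/mol = 412.588 g.
Actual mass collected = 412.588 g × 0.722 = 297.889 g.

297.89 g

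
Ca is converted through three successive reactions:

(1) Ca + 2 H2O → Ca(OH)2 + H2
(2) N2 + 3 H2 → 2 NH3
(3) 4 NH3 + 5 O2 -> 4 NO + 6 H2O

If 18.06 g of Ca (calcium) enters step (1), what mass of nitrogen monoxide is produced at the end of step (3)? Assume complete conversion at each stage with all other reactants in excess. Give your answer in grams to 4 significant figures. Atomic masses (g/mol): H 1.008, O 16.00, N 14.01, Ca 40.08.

M(Ca) = 40.08 g/mol.
M(NO) = 14.01 + 16.00 = 30.01 g/mol.
n(Ca) = 18.06 / 40.08 = 0.45060 mol.
Reaction (1): Ca→H2 ratio 1:1 ⇒ n(H2) = 0.45060 mol.
Reaction (2): H2→NH3 ratio 3:2 ⇒ n(NH3) = 0.30040 mol.
Reaction (3): NH3→NO ratio 4:4 ⇒ n(NO) = 0.30040 mol.
Mass of NO = 0.30040 × 30.01 = 9.0150 g.

9.015 g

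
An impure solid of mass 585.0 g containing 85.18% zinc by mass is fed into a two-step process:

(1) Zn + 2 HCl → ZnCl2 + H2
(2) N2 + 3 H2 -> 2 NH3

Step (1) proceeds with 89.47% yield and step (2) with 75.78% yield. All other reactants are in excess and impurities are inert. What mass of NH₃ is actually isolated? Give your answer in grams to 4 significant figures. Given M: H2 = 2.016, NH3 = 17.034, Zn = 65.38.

Pure Zn = 585.0 × 0.8518 = 498.30 g.
n(Zn) = 498.30 / 65.38 = 7.6216 mol.
Step 1 (Zn:H2 = 1:1): theoretical n(H2) = 7.6216 mol; at 89.47% yield, n(H2) = 6.8191 mol.
Step 2 (H2:NH3 = 3:2): theoretical n(NH3) = 4.5461 mol, so theoretical mass = 4.5461 × 17.034 = 77.438 g.
At 75.78% yield, actual mass of NH3 = 77.438 × 0.7578 = 58.682 g.

58.68 g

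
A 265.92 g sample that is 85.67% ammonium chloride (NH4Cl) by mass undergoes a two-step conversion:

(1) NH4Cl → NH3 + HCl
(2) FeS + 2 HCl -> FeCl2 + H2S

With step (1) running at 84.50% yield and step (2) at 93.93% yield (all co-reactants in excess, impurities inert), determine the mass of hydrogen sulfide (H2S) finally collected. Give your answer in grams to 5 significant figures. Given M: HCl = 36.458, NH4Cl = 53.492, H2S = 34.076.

57.593 g

Pure NH4Cl = 265.92 × 0.8567 = 227.814 g.
n(NH4Cl) = 227.814 / 53.492 = 4.25884 mol.
Step 1 (NH4Cl:HCl = 1:1): theoretical n(HCl) = 4.25884 mol; at 84.50% yield, n(HCl) = 3.59872 mol.
Step 2 (HCl:H2S = 2:1): theoretical n(H2S) = 1.79936 mol, so theoretical mass = 1.79936 × 34.076 = 61.3149 g.
At 93.93% yield, actual mass of H2S = 61.3149 × 0.9393 = 57.5931 g.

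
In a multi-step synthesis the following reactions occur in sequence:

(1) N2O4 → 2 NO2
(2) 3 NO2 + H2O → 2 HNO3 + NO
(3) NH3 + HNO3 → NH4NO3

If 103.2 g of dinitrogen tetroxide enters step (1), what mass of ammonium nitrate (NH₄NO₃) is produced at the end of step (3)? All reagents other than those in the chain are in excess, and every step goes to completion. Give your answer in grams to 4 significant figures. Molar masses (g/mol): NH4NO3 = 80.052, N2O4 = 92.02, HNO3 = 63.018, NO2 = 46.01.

119.7 g

n(N2O4) = 103.2 / 92.02 = 1.1215 mol.
Reaction (1): N2O4→NO2 ratio 1:2 ⇒ n(NO2) = 2.2430 mol.
Reaction (2): NO2→HNO3 ratio 3:2 ⇒ n(HNO3) = 1.4953 mol.
Reaction (3): HNO3→NH4NO3 ratio 1:1 ⇒ n(NH4NO3) = 1.4953 mol.
Mass of NH4NO3 = 1.4953 × 80.052 = 119.70 g.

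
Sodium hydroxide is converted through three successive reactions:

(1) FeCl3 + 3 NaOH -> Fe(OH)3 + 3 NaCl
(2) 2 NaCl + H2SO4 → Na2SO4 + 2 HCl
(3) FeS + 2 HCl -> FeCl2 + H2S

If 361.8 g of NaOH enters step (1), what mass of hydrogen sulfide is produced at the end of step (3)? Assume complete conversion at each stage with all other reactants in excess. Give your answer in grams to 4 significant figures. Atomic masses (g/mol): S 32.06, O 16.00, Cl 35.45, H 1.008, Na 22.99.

M(NaOH) = 22.99 + 16.00 + 1.008 = 39.998 g/mol.
M(H2S) = 2(1.008) + 32.06 = 34.076 g/mol.
n(NaOH) = 361.8 / 39.998 = 9.0455 mol.
Reaction (1): NaOH→NaCl ratio 3:3 ⇒ n(NaCl) = 9.0455 mol.
Reaction (2): NaCl→HCl ratio 2:2 ⇒ n(HCl) = 9.0455 mol.
Reaction (3): HCl→H2S ratio 2:1 ⇒ n(H2S) = 4.5227 mol.
Mass of H2S = 4.5227 × 34.076 = 154.12 g.

154.1 g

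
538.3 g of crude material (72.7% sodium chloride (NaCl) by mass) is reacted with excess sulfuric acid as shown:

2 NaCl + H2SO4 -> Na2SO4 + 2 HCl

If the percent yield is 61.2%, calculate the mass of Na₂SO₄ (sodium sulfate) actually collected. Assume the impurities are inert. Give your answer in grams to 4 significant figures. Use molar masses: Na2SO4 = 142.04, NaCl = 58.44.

Pure NaCl available = 538.3 g × 0.727 = 391.34 g.
n(NaCl) = 391.34 g / 58.44 g/mol = 6.6965 mol.
From the equation the NaCl:Na2SO4 mole ratio is 2:1, so n(Na2SO4) = 6.6965 × 1/2 = 3.3483 mol.
Mass of Na2SO4 = 3.3483 mol × 142.04 g/mol = 475.59 g.
Actual mass collected = 475.59 g × 0.612 = 291.06 g.

291.1 g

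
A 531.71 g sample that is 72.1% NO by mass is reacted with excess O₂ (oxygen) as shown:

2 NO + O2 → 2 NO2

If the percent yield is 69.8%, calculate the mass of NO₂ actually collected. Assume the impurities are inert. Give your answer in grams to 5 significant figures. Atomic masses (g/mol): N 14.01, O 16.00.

410.25 g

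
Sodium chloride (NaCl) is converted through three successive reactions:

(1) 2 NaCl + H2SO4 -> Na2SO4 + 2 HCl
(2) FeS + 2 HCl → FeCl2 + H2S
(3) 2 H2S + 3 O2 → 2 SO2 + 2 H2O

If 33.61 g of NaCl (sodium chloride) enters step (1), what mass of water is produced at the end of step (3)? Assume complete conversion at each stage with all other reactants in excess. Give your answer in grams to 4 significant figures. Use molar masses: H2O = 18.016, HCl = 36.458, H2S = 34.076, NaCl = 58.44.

n(NaCl) = 33.61 / 58.44 = 0.57512 mol.
Reaction (1): NaCl→HCl ratio 2:2 ⇒ n(HCl) = 0.57512 mol.
Reaction (2): HCl→H2S ratio 2:1 ⇒ n(H2S) = 0.28756 mol.
Reaction (3): H2S→H2O ratio 2:2 ⇒ n(H2O) = 0.28756 mol.
Mass of H2O = 0.28756 × 18.016 = 5.1807 g.

5.181 g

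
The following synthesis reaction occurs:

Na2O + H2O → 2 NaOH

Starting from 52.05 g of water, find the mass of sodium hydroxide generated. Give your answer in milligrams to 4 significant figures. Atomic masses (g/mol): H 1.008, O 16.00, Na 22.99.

231100 mg

M(H2O) = 2(1.008) + 16.00 = 18.016 g/mol.
M(NaOH) = 22.99 + 16.00 + 1.008 = 39.998 g/mol.
n(H2O) = 52.050 g / 18.016 g/mol = 2.8891 mol.
From the equation the H2O:NaOH mole ratio is 1:2, so n(NaOH) = 2.8891 × 2/1 = 5.7782 mol.
Mass of NaOH = 5.7782 mol × 39.998 g/mol = 231.12 g.
Converting to mg: 231.12 g = 231100 mg.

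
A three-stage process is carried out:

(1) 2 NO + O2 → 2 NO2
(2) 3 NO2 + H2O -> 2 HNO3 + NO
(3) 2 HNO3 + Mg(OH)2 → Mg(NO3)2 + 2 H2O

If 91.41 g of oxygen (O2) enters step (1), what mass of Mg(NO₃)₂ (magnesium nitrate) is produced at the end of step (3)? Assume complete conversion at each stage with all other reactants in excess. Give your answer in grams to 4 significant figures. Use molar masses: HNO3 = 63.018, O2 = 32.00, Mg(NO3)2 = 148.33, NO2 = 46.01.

282.5 g

n(O2) = 91.41 / 32.00 = 2.8566 mol.
Reaction (1): O2→NO2 ratio 1:2 ⇒ n(NO2) = 5.7131 mol.
Reaction (2): NO2→HNO3 ratio 3:2 ⇒ n(HNO3) = 3.8087 mol.
Reaction (3): HNO3→Mg(NO3)2 ratio 2:1 ⇒ n(Mg(NO3)2) = 1.9044 mol.
Mass of Mg(NO3)2 = 1.9044 × 148.33 = 282.48 g.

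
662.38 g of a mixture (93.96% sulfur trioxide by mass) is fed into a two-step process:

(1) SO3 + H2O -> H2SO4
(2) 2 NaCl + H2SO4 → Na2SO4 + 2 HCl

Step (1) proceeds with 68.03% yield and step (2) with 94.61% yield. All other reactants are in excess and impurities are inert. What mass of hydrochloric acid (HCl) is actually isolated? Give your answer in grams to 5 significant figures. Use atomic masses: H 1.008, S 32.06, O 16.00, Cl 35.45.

Pure SO3 = 662.38 × 0.9396 = 622.372 g.
M(SO3) = 32.06 + 3(16.00) = 80.06 g/mol.
M(HCl) = 1.008 + 35.45 = 36.458 g/mol.
n(SO3) = 622.372 / 80.06 = 7.77382 mol.
Step 1 (SO3:H2SO4 = 1:1): theoretical n(H2SO4) = 7.77382 mol; at 68.03% yield, n(H2SO4) = 5.28853 mol.
Step 2 (H2SO4:HCl = 1:2): theoretical n(HCl) = 10.5771 mol, so theoretical mass = 10.5771 × 36.458 = 385.619 g.
At 94.61% yield, actual mass of HCl = 385.619 × 0.9461 = 364.834 g.

364.83 g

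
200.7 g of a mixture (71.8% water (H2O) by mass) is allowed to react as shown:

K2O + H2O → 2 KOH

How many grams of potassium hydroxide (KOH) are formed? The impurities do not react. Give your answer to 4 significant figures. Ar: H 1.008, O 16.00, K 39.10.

Mass of pure H2O = 200.7 g × 0.718 = 144.10 g.
M(H2O) = 2(1.008) + 16.00 = 18.016 g/mol.
M(KOH) = 39.10 + 16.00 + 1.008 = 56.108 g/mol.
n(H2O) = 144.10 g / 18.016 g/mol = 7.9986 mol.
From the equation the H2O:KOH mole ratio is 1:2, so n(KOH) = 7.9986 × 2/1 = 15.997 mol.
Mass of KOH = 15.997 mol × 56.108 g/mol = 897.57 g.

897.6 g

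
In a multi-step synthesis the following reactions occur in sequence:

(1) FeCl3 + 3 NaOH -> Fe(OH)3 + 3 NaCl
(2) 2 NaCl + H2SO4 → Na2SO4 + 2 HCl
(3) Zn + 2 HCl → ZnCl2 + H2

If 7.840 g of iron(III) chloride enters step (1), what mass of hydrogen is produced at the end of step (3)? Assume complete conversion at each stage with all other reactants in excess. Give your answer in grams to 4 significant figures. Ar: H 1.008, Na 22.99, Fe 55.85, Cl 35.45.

M(FeCl3) = 55.85 + 3(35.45) = 162.20 g/mol.
M(H2) = 2(1.008) = 2.016 g/mol.
n(FeCl3) = 7.840 / 162.20 = 0.048335 mol.
Reaction (1): FeCl3→NaCl ratio 1:3 ⇒ n(NaCl) = 0.14501 mol.
Reaction (2): NaCl→HCl ratio 2:2 ⇒ n(HCl) = 0.14501 mol.
Reaction (3): HCl→H2 ratio 2:1 ⇒ n(H2) = 0.072503 mol.
Mass of H2 = 0.072503 × 2.016 = 0.14617 g.

0.1462 g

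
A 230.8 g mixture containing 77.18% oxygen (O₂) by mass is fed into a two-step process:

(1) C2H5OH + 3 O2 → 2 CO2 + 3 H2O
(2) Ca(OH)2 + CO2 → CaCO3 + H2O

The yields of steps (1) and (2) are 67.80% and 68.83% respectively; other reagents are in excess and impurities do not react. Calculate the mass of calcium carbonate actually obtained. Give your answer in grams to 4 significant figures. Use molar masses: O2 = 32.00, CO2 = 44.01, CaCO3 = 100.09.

173.3 g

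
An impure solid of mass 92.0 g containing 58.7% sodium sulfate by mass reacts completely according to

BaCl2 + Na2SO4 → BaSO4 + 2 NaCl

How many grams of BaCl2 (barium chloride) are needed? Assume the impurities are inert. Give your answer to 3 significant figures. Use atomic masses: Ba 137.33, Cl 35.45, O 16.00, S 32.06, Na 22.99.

Mass of pure Na2SO4 = 92.0 g × 0.587 = 54.00 g.
M(Na2SO4) = 2(22.99) + 32.06 + 4(16.00) = 142.04 g/mol.
M(BaCl2) = 137.33 + 2(35.45) = 208.23 g/mol.
n(Na2SO4) = 54.00 g / 142.04 g/mol = 0.3802 mol.
From the equation the Na2SO4:BaCl2 mole ratio is 1:1, so n(BaCl2) = 0.3802 × 1/1 = 0.3802 mol.
Mass of BaCl2 = 0.3802 mol × 208.23 g/mol = 79.17 g.

79.2 g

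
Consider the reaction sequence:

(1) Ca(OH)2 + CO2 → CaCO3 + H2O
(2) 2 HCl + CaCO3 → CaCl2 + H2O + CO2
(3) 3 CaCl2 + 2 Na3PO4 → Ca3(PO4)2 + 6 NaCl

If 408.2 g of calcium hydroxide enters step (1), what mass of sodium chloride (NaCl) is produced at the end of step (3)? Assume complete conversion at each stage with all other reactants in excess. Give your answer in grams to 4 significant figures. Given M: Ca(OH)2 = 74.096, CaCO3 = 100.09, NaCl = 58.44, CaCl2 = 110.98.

n(Ca(OH)2) = 408.2 / 74.096 = 5.5091 mol.
Reaction (1): Ca(OH)2→CaCO3 ratio 1:1 ⇒ n(CaCO3) = 5.5091 mol.
Reaction (2): CaCO3→CaCl2 ratio 1:1 ⇒ n(CaCl2) = 5.5091 mol.
Reaction (3): CaCl2→NaCl ratio 3:6 ⇒ n(NaCl) = 11.018 mol.
Mass of NaCl = 11.018 × 58.44 = 643.90 g.

643.9 g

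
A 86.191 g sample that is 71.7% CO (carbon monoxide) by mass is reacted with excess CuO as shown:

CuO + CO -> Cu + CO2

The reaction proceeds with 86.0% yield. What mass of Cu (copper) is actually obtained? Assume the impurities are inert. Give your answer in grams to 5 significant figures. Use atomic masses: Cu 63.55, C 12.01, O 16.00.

120.58 g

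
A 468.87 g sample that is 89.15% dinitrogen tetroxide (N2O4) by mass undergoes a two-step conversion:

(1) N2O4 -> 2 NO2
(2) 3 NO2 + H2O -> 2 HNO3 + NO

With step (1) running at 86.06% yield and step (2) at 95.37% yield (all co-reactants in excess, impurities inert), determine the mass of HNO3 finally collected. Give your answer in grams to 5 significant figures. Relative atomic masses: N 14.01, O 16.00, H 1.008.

313.26 g

Pure N2O4 = 468.87 × 0.8915 = 417.998 g.
M(N2O4) = 2(14.01) + 4(16.00) = 92.02 g/mol.
M(HNO3) = 1.008 + 14.01 + 3(16.00) = 63.018 g/mol.
n(N2O4) = 417.998 / 92.02 = 4.54246 mol.
Step 1 (N2O4:NO2 = 1:2): theoretical n(NO2) = 9.08493 mol; at 86.06% yield, n(NO2) = 7.81849 mol.
Step 2 (NO2:HNO3 = 3:2): theoretical n(HNO3) = 5.21233 mol, so theoretical mass = 5.21233 × 63.018 = 328.470 g.
At 95.37% yield, actual mass of HNO3 = 328.470 × 0.9537 = 313.262 g.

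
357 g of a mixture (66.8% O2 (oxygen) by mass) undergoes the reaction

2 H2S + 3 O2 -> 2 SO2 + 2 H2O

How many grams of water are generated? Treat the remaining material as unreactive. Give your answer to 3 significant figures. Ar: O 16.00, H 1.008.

89.5 g

Mass of pure O2 = 357 g × 0.668 = 238.5 g.
M(O2) = 2(16.00) = 32.00 g/mol.
M(H2O) = 2(1.008) + 16.00 = 18.016 g/mol.
n(O2) = 238.5 g / 32.00 g/mol = 7.452 mol.
From the equation the O2:H2O mole ratio is 3:2, so n(H2O) = 7.452 × 2/3 = 4.968 mol.
Mass of H2O = 4.968 mol × 18.016 g/mol = 89.51 g.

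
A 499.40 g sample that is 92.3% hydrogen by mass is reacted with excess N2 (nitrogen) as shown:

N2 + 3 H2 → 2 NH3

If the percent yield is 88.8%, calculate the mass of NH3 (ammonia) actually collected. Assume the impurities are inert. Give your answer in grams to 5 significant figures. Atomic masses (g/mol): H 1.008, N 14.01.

2305.7 g

Pure H2 available = 499.40 g × 0.923 = 460.946 g.
M(H2) = 2(1.008) = 2.016 g/mol.
M(NH3) = 14.01 + 3(1.008) = 17.034 g/mol.
n(H2) = 460.946 g / 2.016 g/mol = 228.644 mol.
From the equation the H2:NH3 mole ratio is 3:2, so n(NH3) = 228.644 × 2/3 = 152.429 mol.
Mass of NH3 = 152.429 mol × 17.034 g/mol = 2596.48 g.
Actual mass collected = 2596.48 g × 0.888 = 2305.67 g.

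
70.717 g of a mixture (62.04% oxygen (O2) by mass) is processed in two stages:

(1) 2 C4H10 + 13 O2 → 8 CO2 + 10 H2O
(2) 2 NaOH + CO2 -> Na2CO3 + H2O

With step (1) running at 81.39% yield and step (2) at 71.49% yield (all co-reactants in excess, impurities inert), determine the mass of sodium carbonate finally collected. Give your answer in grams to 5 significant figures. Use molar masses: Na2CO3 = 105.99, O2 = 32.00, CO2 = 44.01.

52.032 g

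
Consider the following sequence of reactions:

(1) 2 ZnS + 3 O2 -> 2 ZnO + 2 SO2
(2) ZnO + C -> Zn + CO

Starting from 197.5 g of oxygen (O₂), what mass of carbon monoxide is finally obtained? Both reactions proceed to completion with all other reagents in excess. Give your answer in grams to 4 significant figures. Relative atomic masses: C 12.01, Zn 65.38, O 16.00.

115.2 g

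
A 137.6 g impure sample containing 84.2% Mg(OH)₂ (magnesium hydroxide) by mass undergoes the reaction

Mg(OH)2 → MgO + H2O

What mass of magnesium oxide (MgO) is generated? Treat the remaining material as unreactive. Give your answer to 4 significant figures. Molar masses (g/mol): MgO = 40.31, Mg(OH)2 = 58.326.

80.07 g

Mass of pure Mg(OH)2 = 137.6 g × 0.842 = 115.86 g.
n(Mg(OH)2) = 115.86 g / 58.326 g/mol = 1.9864 mol.
From the equation the Mg(OH)2:MgO mole ratio is 1:1, so n(MgO) = 1.9864 × 1/1 = 1.9864 mol.
Mass of MgO = 1.9864 mol × 40.31 g/mol = 80.072 g.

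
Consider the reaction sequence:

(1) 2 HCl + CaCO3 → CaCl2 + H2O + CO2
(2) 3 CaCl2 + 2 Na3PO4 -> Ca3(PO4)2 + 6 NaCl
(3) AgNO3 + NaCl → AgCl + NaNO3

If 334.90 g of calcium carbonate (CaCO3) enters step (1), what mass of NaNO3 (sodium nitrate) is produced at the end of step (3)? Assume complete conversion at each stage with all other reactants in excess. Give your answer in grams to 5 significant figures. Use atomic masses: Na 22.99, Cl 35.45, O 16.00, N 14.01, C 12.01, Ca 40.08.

M(CaCO3) = 40.08 + 12.01 + 3(16.00) = 100.09 g/mol.
M(NaNO3) = 22.99 + 14.01 + 3(16.00) = 85.00 g/mol.
n(CaCO3) = 334.90 / 100.09 = 3.34599 mol.
Reaction (1): CaCO3→CaCl2 ratio 1:1 ⇒ n(CaCl2) = 3.34599 mol.
Reaction (2): CaCl2→NaCl ratio 3:6 ⇒ n(NaCl) = 6.69198 mol.
Reaction (3): NaCl→NaNO3 ratio 1:1 ⇒ n(NaNO3) = 6.69198 mol.
Mass of NaNO3 = 6.69198 × 85.00 = 568.818 g.

568.82 g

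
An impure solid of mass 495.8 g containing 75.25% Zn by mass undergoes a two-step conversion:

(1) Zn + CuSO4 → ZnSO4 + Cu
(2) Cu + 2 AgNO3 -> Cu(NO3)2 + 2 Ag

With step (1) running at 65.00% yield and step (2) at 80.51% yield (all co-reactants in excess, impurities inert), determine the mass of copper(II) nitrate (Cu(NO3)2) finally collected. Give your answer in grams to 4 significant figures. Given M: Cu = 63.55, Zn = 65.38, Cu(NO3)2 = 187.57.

Pure Zn = 495.8 × 0.7525 = 373.09 g.
n(Zn) = 373.09 / 65.38 = 5.7065 mol.
Step 1 (Zn:Cu = 1:1): theoretical n(Cu) = 5.7065 mol; at 65.00% yield, n(Cu) = 3.7092 mol.
Step 2 (Cu:Cu(NO3)2 = 1:1): theoretical n(Cu(NO3)2) = 3.7092 mol, so theoretical mass = 3.7092 × 187.57 = 695.74 g.
At 80.51% yield, actual mass of Cu(NO3)2 = 695.74 × 0.8051 = 560.14 g.

560.1 g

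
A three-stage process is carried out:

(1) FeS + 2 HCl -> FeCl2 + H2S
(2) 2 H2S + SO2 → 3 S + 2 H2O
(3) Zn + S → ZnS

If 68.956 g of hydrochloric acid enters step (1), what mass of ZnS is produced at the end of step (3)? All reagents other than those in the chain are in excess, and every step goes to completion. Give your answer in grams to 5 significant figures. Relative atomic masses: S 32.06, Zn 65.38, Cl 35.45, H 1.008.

M(HCl) = 1.008 + 35.45 = 36.458 g/mol.
M(ZnS) = 65.38 + 32.06 = 97.44 g/mol.
n(HCl) = 68.956 / 36.458 = 1.89138 mol.
Reaction (1): HCl→H2S ratio 2:1 ⇒ n(H2S) = 0.945691 mol.
Reaction (2): H2S→S ratio 2:3 ⇒ n(S) = 1.41854 mol.
Reaction (3): S→ZnS ratio 1:1 ⇒ n(ZnS) = 1.41854 mol.
Mass of ZnS = 1.41854 × 97.44 = 138.222 g.

138.22 g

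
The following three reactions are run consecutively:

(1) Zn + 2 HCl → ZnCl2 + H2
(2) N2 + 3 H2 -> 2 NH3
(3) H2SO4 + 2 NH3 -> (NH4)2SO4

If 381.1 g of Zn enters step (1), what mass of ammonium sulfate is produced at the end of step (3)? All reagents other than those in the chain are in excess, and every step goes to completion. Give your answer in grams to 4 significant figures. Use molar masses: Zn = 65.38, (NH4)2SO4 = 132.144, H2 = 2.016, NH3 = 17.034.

256.8 g

n(Zn) = 381.1 / 65.38 = 5.8290 mol.
Reaction (1): Zn→H2 ratio 1:1 ⇒ n(H2) = 5.8290 mol.
Reaction (2): H2→NH3 ratio 3:2 ⇒ n(NH3) = 3.8860 mol.
Reaction (3): NH3→(NH4)2SO4 ratio 2:1 ⇒ n((NH4)2SO4) = 1.9430 mol.
Mass of (NH4)2SO4 = 1.9430 × 132.144 = 256.76 g.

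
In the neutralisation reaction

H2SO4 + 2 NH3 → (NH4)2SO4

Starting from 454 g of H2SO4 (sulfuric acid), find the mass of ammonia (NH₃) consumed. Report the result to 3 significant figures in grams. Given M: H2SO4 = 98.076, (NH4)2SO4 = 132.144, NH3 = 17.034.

158 g

n(H2SO4) = 454.0 g / 98.076 g/mol = 4.629 mol.
From the equation the H2SO4:NH3 mole ratio is 1:2, so n(NH3) = 4.629 × 2/1 = 9.258 mol.
Mass of NH3 = 9.258 mol × 17.034 g/mol = 157.7 g.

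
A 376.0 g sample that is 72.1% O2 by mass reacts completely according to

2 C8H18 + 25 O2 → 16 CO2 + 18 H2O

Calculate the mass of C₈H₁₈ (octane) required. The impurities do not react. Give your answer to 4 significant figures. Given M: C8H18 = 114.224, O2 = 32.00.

Mass of pure O2 = 376.0 g × 0.721 = 271.10 g.
n(O2) = 271.10 g / 32.00 g/mol = 8.4718 mol.
From the equation the O2:C8H18 mole ratio is 25:2, so n(C8H18) = 8.4718 × 2/25 = 0.67774 mol.
Mass of C8H18 = 0.67774 mol × 114.224 g/mol = 77.414 g.

77.41 g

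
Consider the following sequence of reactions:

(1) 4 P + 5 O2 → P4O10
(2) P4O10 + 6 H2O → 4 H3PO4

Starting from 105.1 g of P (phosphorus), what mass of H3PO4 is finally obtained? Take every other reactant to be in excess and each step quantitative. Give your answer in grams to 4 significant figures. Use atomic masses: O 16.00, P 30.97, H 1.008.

332.6 g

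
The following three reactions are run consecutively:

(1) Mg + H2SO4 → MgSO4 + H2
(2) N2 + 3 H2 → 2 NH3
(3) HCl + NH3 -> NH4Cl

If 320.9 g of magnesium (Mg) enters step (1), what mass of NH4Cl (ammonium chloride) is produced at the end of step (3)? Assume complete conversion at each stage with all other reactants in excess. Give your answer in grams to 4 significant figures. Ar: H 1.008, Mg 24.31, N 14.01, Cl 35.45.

M(Mg) = 24.31 g/mol.
M(NH4Cl) = 14.01 + 4(1.008) + 35.45 = 53.492 g/mol.
n(Mg) = 320.9 / 24.31 = 13.200 mol.
Reaction (1): Mg→H2 ratio 1:1 ⇒ n(H2) = 13.200 mol.
Reaction (2): H2→NH3 ratio 3:2 ⇒ n(NH3) = 8.8002 mol.
Reaction (3): NH3→NH4Cl ratio 1:1 ⇒ n(NH4Cl) = 8.8002 mol.
Mass of NH4Cl = 8.8002 × 53.492 = 470.74 g.

470.7 g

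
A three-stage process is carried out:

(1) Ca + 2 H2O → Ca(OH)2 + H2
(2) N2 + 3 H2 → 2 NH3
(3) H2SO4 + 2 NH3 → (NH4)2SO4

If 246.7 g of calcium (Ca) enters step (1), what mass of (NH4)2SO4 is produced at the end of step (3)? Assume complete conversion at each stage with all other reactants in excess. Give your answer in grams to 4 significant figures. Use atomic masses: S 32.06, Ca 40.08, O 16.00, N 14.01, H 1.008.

M(Ca) = 40.08 g/mol.
M((NH4)2SO4) = 2(14.01) + 8(1.008) + 32.06 + 4(16.00) = 132.144 g/mol.
n(Ca) = 246.7 / 40.08 = 6.1552 mol.
Reaction (1): Ca→H2 ratio 1:1 ⇒ n(H2) = 6.1552 mol.
Reaction (2): H2→NH3 ratio 3:2 ⇒ n(NH3) = 4.1035 mol.
Reaction (3): NH3→(NH4)2SO4 ratio 2:1 ⇒ n((NH4)2SO4) = 2.0517 mol.
Mass of (NH4)2SO4 = 2.0517 × 132.144 = 271.12 g.

271.1 g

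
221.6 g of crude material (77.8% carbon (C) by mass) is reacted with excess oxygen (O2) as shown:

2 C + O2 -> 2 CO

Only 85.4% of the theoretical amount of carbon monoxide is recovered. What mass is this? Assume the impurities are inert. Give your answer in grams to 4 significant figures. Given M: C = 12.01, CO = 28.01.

Pure C available = 221.6 g × 0.778 = 172.40 g.
n(C) = 172.40 g / 12.01 g/mol = 14.355 mol.
From the equation the C:CO mole ratio is 2:2, so n(CO) = 14.355 × 2/2 = 14.355 mol.
Mass of CO = 14.355 mol × 28.01 g/mol = 402.09 g.
Actual mass collected = 402.09 g × 0.854 = 343.38 g.

343.4 g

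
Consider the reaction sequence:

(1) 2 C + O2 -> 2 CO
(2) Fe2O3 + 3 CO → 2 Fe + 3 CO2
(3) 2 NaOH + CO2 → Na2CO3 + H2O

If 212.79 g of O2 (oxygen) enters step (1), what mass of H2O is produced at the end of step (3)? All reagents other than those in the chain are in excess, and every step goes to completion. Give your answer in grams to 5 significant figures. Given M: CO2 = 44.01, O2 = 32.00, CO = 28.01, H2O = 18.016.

239.60 g

n(O2) = 212.79 / 32.00 = 6.64969 mol.
Reaction (1): O2→CO ratio 1:2 ⇒ n(CO) = 13.2994 mol.
Reaction (2): CO→CO2 ratio 3:3 ⇒ n(CO2) = 13.2994 mol.
Reaction (3): CO2→H2O ratio 1:1 ⇒ n(H2O) = 13.2994 mol.
Mass of H2O = 13.2994 × 18.016 = 239.602 g.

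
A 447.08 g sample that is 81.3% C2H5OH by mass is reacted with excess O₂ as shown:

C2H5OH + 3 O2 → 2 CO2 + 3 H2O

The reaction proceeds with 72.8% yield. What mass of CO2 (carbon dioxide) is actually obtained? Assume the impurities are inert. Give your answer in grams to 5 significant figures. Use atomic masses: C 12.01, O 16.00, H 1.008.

505.58 g

Pure C2H5OH available = 447.08 g × 0.813 = 363.476 g.
M(C2H5OH) = 2(12.01) + 6(1.008) + 16.00 = 46.068 g/mol.
M(CO2) = 12.01 + 2(16.00) = 44.01 g/mol.
n(C2H5OH) = 363.476 g / 46.068 g/mol = 7.88999 mol.
From the equation the C2H5OH:CO2 mole ratio is 1:2, so n(CO2) = 7.88999 × 2/1 = 15.7800 mol.
Mass of CO2 = 15.7800 mol × 44.01 g/mol = 694.477 g.
Actual mass collected = 694.477 g × 0.728 = 505.579 g.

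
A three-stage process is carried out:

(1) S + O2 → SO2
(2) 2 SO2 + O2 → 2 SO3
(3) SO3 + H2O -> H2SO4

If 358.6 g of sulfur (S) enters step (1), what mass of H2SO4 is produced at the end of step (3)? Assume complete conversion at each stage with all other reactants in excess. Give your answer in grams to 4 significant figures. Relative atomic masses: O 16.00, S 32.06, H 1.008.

1097 g

M(S) = 32.06 g/mol.
M(H2SO4) = 2(1.008) + 32.06 + 4(16.00) = 98.076 g/mol.
n(S) = 358.6 / 32.06 = 11.185 mol.
Reaction (1): S→SO2 ratio 1:1 ⇒ n(SO2) = 11.185 mol.
Reaction (2): SO2→SO3 ratio 2:2 ⇒ n(SO3) = 11.185 mol.
Reaction (3): SO3→H2SO4 ratio 1:1 ⇒ n(H2SO4) = 11.185 mol.
Mass of H2SO4 = 11.185 × 98.076 = 1097.0 g.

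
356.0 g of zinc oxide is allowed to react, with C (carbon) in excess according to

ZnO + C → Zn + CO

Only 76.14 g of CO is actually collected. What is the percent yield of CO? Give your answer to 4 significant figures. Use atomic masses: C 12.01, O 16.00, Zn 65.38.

62.14 %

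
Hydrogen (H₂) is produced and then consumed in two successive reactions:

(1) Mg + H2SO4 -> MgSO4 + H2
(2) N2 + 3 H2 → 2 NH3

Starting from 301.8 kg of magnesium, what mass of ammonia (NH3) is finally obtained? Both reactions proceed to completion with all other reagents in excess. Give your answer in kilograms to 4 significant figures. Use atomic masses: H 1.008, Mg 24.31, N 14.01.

M(Mg) = 24.31 g/mol.
M(NH3) = 14.01 + 3(1.008) = 17.034 g/mol.
301.8 kg = 301800 g.
n(Mg) = 301800 / 24.31 = 12415 mol.
Step 1 gives a 1:1 ratio of Mg to H2, so n(H2) = 12415 mol.
In step 2 the H2:NH3 ratio is 3:2, so n(NH3) = 8276.4 mol.
Mass of NH3 = 8276.4 × 17.034 = 140980 g = 141.0 kg.

141.0 kg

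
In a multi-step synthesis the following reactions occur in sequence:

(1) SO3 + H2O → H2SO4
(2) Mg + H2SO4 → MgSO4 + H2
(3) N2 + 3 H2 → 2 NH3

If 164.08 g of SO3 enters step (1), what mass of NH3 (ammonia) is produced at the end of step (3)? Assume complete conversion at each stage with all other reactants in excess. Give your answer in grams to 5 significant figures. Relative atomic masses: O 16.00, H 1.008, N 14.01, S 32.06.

23.274 g

M(SO3) = 32.06 + 3(16.00) = 80.06 g/mol.
M(NH3) = 14.01 + 3(1.008) = 17.034 g/mol.
n(SO3) = 164.08 / 80.06 = 2.04946 mol.
Reaction (1): SO3→H2SO4 ratio 1:1 ⇒ n(H2SO4) = 2.04946 mol.
Reaction (2): H2SO4→H2 ratio 1:1 ⇒ n(H2) = 2.04946 mol.
Reaction (3): H2→NH3 ratio 3:2 ⇒ n(NH3) = 1.36631 mol.
Mass of NH3 = 1.36631 × 17.034 = 23.2737 g.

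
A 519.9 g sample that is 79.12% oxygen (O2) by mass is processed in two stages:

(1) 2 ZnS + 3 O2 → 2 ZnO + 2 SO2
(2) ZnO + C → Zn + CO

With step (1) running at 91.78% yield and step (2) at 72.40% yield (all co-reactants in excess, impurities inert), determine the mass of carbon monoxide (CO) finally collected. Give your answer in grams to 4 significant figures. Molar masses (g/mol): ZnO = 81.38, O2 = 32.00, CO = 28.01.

159.5 g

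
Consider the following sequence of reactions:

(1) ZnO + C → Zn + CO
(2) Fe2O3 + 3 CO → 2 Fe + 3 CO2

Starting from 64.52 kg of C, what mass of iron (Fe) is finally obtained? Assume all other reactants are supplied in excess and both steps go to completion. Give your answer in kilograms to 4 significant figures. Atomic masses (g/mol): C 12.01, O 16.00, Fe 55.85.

M(C) = 12.01 g/mol.
M(Fe) = 55.85 g/mol.
64.52 kg = 64520 g.
n(C) = 64520 / 12.01 = 5372.2 mol.
Step 1 gives a 1:1 ratio of C to CO, so n(CO) = 5372.2 mol.
In step 2 the CO:Fe ratio is 3:2, so n(Fe) = 3581.5 mol.
Mass of Fe = 3581.5 × 55.85 = 200020 g = 200.0 kg.

200.0 kg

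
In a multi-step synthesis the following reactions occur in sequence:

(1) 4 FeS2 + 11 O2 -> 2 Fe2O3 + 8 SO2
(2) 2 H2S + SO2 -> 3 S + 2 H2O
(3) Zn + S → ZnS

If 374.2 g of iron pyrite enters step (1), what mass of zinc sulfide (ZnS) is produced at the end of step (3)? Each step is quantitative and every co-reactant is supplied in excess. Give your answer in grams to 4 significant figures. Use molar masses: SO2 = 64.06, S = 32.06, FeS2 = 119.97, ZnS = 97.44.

n(FeS2) = 374.2 / 119.97 = 3.1191 mol.
Reaction (1): FeS2→SO2 ratio 4:8 ⇒ n(SO2) = 6.2382 mol.
Reaction (2): SO2→S ratio 1:3 ⇒ n(S) = 18.715 mol.
Reaction (3): S→ZnS ratio 1:1 ⇒ n(ZnS) = 18.715 mol.
Mass of ZnS = 18.715 × 97.44 = 1823.6 g.

1824 g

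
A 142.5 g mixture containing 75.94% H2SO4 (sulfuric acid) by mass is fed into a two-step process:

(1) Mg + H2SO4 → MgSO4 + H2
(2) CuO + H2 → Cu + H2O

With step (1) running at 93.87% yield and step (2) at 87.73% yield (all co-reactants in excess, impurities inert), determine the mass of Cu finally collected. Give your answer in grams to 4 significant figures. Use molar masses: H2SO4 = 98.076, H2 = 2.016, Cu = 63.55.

Pure H2SO4 = 142.5 × 0.7594 = 108.21 g.
n(H2SO4) = 108.21 / 98.076 = 1.1034 mol.
Step 1 (H2SO4:H2 = 1:1): theoretical n(H2) = 1.1034 mol; at 93.87% yield, n(H2) = 1.0357 mol.
Step 2 (H2:Cu = 1:1): theoretical n(Cu) = 1.0357 mol, so theoretical mass = 1.0357 × 63.55 = 65.821 g.
At 87.73% yield, actual mass of Cu = 65.821 × 0.8773 = 57.745 g.

57.74 g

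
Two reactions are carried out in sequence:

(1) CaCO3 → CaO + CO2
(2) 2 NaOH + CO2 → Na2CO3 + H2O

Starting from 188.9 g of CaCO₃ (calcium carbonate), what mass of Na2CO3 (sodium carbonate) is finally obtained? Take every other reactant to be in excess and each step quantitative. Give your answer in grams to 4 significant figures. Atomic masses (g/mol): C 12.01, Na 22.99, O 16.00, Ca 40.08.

M(CaCO3) = 40.08 + 12.01 + 3(16.00) = 100.09 g/mol.
M(Na2CO3) = 2(22.99) + 12.01 + 3(16.00) = 105.99 g/mol.
n(CaCO3) = 188.90 / 100.09 = 1.8873 mol.
Step 1 gives a 1:1 ratio of CaCO3 to CO2, so n(CO2) = 1.8873 mol.
In step 2 the CO2:Na2CO3 ratio is 1:1, so n(Na2CO3) = 1.8873 mol.
Mass of Na2CO3 = 1.8873 × 105.99 = 200.04 g.

200.0 g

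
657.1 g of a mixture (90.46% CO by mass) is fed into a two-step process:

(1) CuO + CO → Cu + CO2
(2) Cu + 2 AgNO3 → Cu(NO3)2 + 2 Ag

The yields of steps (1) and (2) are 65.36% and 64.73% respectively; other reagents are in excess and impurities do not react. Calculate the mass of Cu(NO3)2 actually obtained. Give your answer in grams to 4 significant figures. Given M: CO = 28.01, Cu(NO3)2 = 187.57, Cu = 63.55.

1684 g

Pure CO = 657.1 × 0.9046 = 594.41 g.
n(CO) = 594.41 / 28.01 = 21.221 mol.
Step 1 (CO:Cu = 1:1): theoretical n(Cu) = 21.221 mol; at 65.36% yield, n(Cu) = 13.870 mol.
Step 2 (Cu:Cu(NO3)2 = 1:1): theoretical n(Cu(NO3)2) = 13.870 mol, so theoretical mass = 13.870 × 187.57 = 2601.7 g.
At 64.73% yield, actual mass of Cu(NO3)2 = 2601.7 × 0.6473 = 1684.1 g.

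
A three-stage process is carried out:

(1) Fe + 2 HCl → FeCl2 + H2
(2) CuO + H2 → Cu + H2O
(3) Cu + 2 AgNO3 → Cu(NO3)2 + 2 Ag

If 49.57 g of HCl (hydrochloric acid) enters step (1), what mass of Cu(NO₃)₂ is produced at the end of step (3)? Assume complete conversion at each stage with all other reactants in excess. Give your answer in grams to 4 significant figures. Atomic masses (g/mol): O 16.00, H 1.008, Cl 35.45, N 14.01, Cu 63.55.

M(HCl) = 1.008 + 35.45 = 36.458 g/mol.
M(Cu(NO3)2) = 63.55 + 2(14.01) + 6(16.00) = 187.57 g/mol.
n(HCl) = 49.57 / 36.458 = 1.3596 mol.
Reaction (1): HCl→H2 ratio 2:1 ⇒ n(H2) = 0.67982 mol.
Reaction (2): H2→Cu ratio 1:1 ⇒ n(Cu) = 0.67982 mol.
Reaction (3): Cu→Cu(NO3)2 ratio 1:1 ⇒ n(Cu(NO3)2) = 0.67982 mol.
Mass of Cu(NO3)2 = 0.67982 × 187.57 = 127.51 g.

127.5 g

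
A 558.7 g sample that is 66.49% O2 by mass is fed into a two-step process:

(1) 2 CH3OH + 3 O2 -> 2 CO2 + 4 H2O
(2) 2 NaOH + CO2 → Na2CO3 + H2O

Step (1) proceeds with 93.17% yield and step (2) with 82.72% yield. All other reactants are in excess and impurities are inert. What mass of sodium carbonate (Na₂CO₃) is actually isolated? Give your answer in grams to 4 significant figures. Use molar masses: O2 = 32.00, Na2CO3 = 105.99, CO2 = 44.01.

632.2 g

Pure O2 = 558.7 × 0.6649 = 371.48 g.
n(O2) = 371.48 / 32.00 = 11.609 mol.
Step 1 (O2:CO2 = 3:2): theoretical n(CO2) = 7.7392 mol; at 93.17% yield, n(CO2) = 7.2106 mol.
Step 2 (CO2:Na2CO3 = 1:1): theoretical n(Na2CO3) = 7.2106 mol, so theoretical mass = 7.2106 × 105.99 = 764.25 g.
At 82.72% yield, actual mass of Na2CO3 = 764.25 × 0.8272 = 632.19 g.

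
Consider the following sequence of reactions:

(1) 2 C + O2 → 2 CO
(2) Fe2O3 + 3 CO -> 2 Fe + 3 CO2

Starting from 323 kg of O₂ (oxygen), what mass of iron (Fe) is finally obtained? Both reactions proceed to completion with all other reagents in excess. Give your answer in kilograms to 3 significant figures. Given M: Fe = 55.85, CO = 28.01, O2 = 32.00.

752 kg

323 kg = 323000 g.
n(O2) = 323000 / 32.00 = 10090 mol.
Step 1 gives a 1:2 ratio of O2 to CO, so n(CO) = 20190 mol.
In step 2 the CO:Fe ratio is 3:2, so n(Fe) = 13460 mol.
Mass of Fe = 13460 × 55.85 = 751600 g = 752 kg.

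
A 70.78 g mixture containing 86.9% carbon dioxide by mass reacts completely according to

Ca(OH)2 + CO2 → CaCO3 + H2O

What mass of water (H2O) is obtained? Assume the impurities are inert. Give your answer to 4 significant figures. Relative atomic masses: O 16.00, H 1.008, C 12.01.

Mass of pure CO2 = 70.78 g × 0.869 = 61.508 g.
M(CO2) = 12.01 + 2(16.00) = 44.01 g/mol.
M(H2O) = 2(1.008) + 16.00 = 18.016 g/mol.
n(CO2) = 61.508 g / 44.01 g/mol = 1.3976 mol.
From the equation the CO2:H2O mole ratio is 1:1, so n(H2O) = 1.3976 × 1/1 = 1.3976 mol.
Mass of H2O = 1.3976 mol × 18.016 g/mol = 25.179 g.

25.18 g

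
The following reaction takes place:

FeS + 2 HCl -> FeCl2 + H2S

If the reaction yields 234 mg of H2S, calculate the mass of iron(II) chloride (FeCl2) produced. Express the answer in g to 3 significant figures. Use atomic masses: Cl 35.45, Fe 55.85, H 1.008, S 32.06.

0.870 g

M(H2S) = 2(1.008) + 32.06 = 34.076 g/mol.
M(FeCl2) = 55.85 + 2(35.45) = 126.75 g/mol.
Convert: 234 mg = 0.2340 g.
n(H2S) = 0.2340 g / 34.076 g/mol = 0.006867 mol.
From the equation the H2S:FeCl2 mole ratio is 1:1, so n(FeCl2) = 0.006867 × 1/1 = 0.006867 mol.
Mass of FeCl2 = 0.006867 mol × 126.75 g/mol = 0.8704 g.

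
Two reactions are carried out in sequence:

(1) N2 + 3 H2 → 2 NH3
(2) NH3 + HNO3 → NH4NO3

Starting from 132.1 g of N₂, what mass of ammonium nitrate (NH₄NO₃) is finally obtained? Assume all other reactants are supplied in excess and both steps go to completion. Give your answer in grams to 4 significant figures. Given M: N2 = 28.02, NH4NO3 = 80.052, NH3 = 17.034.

n(N2) = 132.10 / 28.02 = 4.7145 mol.
Step 1 gives a 1:2 ratio of N2 to NH3, so n(NH3) = 9.4290 mol.
In step 2 the NH3:NH4NO3 ratio is 1:1, so n(NH4NO3) = 9.4290 mol.
Mass of NH4NO3 = 9.4290 × 80.052 = 754.81 g.

754.8 g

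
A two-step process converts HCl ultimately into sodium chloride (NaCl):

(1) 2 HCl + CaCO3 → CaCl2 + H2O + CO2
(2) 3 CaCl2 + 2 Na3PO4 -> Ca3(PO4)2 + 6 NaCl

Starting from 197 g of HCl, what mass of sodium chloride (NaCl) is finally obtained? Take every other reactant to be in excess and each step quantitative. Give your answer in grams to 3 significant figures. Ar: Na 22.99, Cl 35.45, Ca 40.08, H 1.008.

316 g

M(HCl) = 1.008 + 35.45 = 36.458 g/mol.
M(NaCl) = 22.99 + 35.45 = 58.44 g/mol.
n(HCl) = 197.0 / 36.458 = 5.403 mol.
Step 1 gives a 2:1 ratio of HCl to CaCl2, so n(CaCl2) = 2.702 mol.
In step 2 the CaCl2:NaCl ratio is 3:6, so n(NaCl) = 5.403 mol.
Mass of NaCl = 5.403 × 58.44 = 315.8 g.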